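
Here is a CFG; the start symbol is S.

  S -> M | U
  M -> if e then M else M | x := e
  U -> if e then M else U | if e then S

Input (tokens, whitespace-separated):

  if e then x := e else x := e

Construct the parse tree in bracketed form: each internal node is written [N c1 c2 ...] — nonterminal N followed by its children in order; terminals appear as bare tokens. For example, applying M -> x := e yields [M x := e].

[S [M if e then [M x := e] else [M x := e]]]

S
M
if e then M else M
if e then x := e else M
if e then x := e else x := e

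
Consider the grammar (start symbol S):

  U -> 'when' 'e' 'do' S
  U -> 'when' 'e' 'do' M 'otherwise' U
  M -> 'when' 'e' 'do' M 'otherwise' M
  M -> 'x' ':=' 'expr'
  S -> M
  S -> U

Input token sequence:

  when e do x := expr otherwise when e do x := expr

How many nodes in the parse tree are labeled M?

[S [U when e do [M x := expr] otherwise [U when e do [S [M x := expr]]]]]

2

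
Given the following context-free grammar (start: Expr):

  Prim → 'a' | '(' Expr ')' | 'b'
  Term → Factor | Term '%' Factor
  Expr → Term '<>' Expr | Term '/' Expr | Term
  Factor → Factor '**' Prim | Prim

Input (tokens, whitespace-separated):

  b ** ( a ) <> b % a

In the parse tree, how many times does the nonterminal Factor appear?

5

[Expr [Term [Factor [Factor [Prim b]] ** [Prim ( [Expr [Term [Factor [Prim a]]]] )]]] <> [Expr [Term [Term [Factor [Prim b]]] % [Factor [Prim a]]]]]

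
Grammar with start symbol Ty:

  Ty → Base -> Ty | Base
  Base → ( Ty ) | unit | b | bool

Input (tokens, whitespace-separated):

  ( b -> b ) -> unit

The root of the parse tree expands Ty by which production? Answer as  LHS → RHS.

[Ty [Base ( [Ty [Base b] -> [Ty [Base b]]] )] -> [Ty [Base unit]]]

Ty → Base -> Ty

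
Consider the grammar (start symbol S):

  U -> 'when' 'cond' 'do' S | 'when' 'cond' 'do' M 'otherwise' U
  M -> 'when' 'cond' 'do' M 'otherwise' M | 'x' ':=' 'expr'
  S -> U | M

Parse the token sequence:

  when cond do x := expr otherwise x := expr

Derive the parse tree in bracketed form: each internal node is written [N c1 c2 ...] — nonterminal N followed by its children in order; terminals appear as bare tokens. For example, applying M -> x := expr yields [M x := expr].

S
M
when cond do M otherwise M
when cond do x := expr otherwise M
when cond do x := expr otherwise x := expr

[S [M when cond do [M x := expr] otherwise [M x := expr]]]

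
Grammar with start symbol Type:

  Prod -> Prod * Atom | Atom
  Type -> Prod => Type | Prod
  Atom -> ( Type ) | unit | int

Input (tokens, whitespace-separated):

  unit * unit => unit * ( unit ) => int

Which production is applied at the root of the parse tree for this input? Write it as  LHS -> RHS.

Type -> Prod => Type

[Type [Prod [Prod [Atom unit]] * [Atom unit]] => [Type [Prod [Prod [Atom unit]] * [Atom ( [Type [Prod [Atom unit]]] )]] => [Type [Prod [Atom int]]]]]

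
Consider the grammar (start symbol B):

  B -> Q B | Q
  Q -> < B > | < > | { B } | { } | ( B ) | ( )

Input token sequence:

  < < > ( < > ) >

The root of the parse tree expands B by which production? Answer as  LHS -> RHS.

B -> Q

[B [Q < [B [Q < >] [B [Q ( [B [Q < >]] )]]] >]]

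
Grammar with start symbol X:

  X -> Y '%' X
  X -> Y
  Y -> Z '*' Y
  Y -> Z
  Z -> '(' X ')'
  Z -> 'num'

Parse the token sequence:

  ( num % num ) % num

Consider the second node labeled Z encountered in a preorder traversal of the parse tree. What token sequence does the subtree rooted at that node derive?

num

[X [Y [Z ( [X [Y [Z num]] % [X [Y [Z num]]]] )]] % [X [Y [Z num]]]]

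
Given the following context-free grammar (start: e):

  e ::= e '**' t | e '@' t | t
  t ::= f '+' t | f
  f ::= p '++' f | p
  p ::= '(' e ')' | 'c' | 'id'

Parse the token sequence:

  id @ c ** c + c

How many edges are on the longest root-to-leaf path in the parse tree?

6

[e [e [e [t [f [p id]]]] @ [t [f [p c]]]] ** [t [f [p c]] + [t [f [p c]]]]]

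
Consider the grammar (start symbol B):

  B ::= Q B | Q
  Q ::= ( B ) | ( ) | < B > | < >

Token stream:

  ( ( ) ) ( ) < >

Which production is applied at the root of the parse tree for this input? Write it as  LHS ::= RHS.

B ::= Q B

[B [Q ( [B [Q ( )]] )] [B [Q ( )] [B [Q < >]]]]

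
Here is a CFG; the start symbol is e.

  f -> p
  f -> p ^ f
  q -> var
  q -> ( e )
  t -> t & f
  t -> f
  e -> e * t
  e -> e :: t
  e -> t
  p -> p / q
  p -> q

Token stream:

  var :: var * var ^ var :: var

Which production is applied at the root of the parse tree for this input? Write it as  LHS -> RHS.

[e [e [e [e [t [f [p [q var]]]]] :: [t [f [p [q var]]]]] * [t [f [p [q var]] ^ [f [p [q var]]]]]] :: [t [f [p [q var]]]]]

e -> e :: t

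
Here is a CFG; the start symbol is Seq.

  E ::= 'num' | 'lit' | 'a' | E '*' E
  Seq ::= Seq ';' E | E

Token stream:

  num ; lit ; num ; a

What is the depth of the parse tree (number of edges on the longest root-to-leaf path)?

[Seq [Seq [Seq [Seq [E num]] ; [E lit]] ; [E num]] ; [E a]]

5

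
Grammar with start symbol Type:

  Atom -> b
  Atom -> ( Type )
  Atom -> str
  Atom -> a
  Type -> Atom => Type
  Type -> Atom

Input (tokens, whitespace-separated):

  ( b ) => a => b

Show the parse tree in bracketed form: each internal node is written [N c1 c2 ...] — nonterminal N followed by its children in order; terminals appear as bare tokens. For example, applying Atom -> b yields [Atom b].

[Type [Atom ( [Type [Atom b]] )] => [Type [Atom a] => [Type [Atom b]]]]

Type
Atom => Type
( Type ) => Type
( Atom ) => Type
( b ) => Type
( b ) => Atom => Type
( b ) => a => Type
( b ) => a => Atom
( b ) => a => b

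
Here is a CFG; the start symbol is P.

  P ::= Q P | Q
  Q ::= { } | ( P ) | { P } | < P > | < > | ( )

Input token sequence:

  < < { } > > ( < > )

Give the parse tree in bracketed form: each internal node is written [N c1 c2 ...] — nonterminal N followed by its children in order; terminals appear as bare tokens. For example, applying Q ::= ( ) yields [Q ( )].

[P [Q < [P [Q < [P [Q { }]] >]] >] [P [Q ( [P [Q < >]] )]]]

P
Q P
< P > P
< Q > P
< < P > > P
< < Q > > P
< < { } > > P
< < { } > > Q
< < { } > > ( P )
< < { } > > ( Q )
< < { } > > ( < > )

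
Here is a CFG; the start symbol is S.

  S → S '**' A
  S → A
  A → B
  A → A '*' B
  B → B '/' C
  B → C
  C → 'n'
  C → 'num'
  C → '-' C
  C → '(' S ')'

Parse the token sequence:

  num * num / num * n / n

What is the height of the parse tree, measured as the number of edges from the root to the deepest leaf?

6

[S [A [A [A [B [C num]]] * [B [B [C num]] / [C num]]] * [B [B [C n]] / [C n]]]]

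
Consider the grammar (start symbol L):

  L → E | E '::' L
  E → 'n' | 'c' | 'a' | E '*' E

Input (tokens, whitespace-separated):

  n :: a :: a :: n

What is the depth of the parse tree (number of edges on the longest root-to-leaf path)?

5

[L [E n] :: [L [E a] :: [L [E a] :: [L [E n]]]]]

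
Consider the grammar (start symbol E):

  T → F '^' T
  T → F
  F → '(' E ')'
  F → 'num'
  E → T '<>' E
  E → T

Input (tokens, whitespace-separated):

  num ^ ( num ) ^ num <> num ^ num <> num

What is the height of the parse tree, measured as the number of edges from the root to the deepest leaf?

[E [T [F num] ^ [T [F ( [E [T [F num]]] )] ^ [T [F num]]]] <> [E [T [F num] ^ [T [F num]]] <> [E [T [F num]]]]]

7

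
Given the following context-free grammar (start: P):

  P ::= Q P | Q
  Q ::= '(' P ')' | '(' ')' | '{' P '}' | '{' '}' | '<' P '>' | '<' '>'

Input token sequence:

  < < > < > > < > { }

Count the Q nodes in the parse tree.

5

[P [Q < [P [Q < >] [P [Q < >]]] >] [P [Q < >] [P [Q { }]]]]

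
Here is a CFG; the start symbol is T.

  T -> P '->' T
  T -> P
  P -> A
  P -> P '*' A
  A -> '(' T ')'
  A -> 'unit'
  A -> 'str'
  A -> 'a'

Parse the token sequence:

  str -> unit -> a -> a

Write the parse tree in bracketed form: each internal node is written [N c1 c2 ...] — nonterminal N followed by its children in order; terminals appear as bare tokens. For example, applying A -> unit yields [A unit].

[T [P [A str]] -> [T [P [A unit]] -> [T [P [A a]] -> [T [P [A a]]]]]]

T
P -> T
A -> T
str -> T
str -> P -> T
str -> A -> T
str -> unit -> T
str -> unit -> P -> T
str -> unit -> A -> T
str -> unit -> a -> T
str -> unit -> a -> P
str -> unit -> a -> A
str -> unit -> a -> a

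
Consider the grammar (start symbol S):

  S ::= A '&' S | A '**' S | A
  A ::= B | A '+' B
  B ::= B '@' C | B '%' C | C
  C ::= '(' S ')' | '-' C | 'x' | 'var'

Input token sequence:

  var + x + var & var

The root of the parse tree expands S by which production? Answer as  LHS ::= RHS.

[S [A [A [A [B [C var]]] + [B [C x]]] + [B [C var]]] & [S [A [B [C var]]]]]

S ::= A '&' S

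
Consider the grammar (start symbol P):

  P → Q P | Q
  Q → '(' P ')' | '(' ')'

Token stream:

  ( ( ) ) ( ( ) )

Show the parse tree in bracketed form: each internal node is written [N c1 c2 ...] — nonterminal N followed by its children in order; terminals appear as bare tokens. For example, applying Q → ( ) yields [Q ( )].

P
Q P
( P ) P
( Q ) P
( ( ) ) P
( ( ) ) Q
( ( ) ) ( P )
( ( ) ) ( Q )
( ( ) ) ( ( ) )

[P [Q ( [P [Q ( )]] )] [P [Q ( [P [Q ( )]] )]]]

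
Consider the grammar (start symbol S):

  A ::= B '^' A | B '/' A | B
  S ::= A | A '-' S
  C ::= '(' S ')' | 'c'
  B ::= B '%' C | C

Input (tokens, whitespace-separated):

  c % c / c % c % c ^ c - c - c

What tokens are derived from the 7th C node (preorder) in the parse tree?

c

[S [A [B [B [C c]] % [C c]] / [A [B [B [B [C c]] % [C c]] % [C c]] ^ [A [B [C c]]]]] - [S [A [B [C c]]] - [S [A [B [C c]]]]]]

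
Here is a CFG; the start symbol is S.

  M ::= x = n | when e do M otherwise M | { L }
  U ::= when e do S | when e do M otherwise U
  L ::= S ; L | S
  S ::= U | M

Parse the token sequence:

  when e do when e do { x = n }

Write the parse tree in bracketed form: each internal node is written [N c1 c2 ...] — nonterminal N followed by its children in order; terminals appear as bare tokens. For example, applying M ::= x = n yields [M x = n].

[S [U when e do [S [U when e do [S [M { [L [S [M x = n]]] }]]]]]]

S
U
when e do S
when e do U
when e do when e do S
when e do when e do M
when e do when e do { L }
when e do when e do { S }
when e do when e do { M }
when e do when e do { x = n }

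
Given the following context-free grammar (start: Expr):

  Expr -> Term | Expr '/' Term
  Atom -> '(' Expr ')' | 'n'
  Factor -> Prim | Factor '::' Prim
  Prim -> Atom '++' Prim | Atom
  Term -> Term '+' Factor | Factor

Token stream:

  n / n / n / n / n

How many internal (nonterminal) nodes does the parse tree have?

[Expr [Expr [Expr [Expr [Expr [Term [Factor [Prim [Atom n]]]]] / [Term [Factor [Prim [Atom n]]]]] / [Term [Factor [Prim [Atom n]]]]] / [Term [Factor [Prim [Atom n]]]]] / [Term [Factor [Prim [Atom n]]]]]

25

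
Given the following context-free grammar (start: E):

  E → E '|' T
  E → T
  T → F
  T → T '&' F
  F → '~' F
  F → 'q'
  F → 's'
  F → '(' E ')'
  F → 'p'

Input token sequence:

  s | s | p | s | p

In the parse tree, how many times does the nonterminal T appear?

[E [E [E [E [E [T [F s]]] | [T [F s]]] | [T [F p]]] | [T [F s]]] | [T [F p]]]

5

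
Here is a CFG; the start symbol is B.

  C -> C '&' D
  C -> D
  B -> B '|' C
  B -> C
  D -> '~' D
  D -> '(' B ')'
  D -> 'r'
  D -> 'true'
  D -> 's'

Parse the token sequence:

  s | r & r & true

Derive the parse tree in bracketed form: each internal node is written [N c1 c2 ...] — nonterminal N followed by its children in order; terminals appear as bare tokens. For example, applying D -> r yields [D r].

B
B | C
C | C
D | C
s | C
s | C & D
s | C & D & D
s | D & D & D
s | r & D & D
s | r & r & D
s | r & r & true

[B [B [C [D s]]] | [C [C [C [D r]] & [D r]] & [D true]]]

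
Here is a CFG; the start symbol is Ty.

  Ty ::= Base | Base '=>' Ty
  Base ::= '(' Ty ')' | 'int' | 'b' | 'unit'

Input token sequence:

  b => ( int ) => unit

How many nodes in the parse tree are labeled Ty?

[Ty [Base b] => [Ty [Base ( [Ty [Base int]] )] => [Ty [Base unit]]]]

4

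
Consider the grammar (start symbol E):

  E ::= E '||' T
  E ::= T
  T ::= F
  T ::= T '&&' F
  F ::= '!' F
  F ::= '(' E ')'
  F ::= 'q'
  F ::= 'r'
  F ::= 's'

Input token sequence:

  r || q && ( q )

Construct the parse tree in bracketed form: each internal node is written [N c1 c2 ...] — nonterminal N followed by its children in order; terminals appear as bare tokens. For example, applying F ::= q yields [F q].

E
E || T
T || T
F || T
r || T
r || T && F
r || F && F
r || q && F
r || q && ( E )
r || q && ( T )
r || q && ( F )
r || q && ( q )

[E [E [T [F r]]] || [T [T [F q]] && [F ( [E [T [F q]]] )]]]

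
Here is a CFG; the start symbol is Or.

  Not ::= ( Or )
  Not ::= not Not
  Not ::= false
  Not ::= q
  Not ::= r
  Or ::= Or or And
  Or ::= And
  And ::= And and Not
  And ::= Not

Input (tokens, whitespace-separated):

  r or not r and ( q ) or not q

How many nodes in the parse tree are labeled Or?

[Or [Or [Or [And [Not r]]] or [And [And [Not not [Not r]]] and [Not ( [Or [And [Not q]]] )]]] or [And [Not not [Not q]]]]

4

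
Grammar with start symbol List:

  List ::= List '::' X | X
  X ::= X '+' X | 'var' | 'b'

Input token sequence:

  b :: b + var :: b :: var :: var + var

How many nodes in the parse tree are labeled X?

9

[List [List [List [List [List [X b]] :: [X [X b] + [X var]]] :: [X b]] :: [X var]] :: [X [X var] + [X var]]]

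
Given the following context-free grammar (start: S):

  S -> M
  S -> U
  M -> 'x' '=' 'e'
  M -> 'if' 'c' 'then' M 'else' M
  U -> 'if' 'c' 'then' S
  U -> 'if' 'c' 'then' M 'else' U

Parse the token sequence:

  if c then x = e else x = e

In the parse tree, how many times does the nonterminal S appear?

1

[S [M if c then [M x = e] else [M x = e]]]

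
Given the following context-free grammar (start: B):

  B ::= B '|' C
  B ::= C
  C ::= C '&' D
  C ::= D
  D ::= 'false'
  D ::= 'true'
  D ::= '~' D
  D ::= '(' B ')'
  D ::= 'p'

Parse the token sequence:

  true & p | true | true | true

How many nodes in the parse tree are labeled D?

5

[B [B [B [B [C [C [D true]] & [D p]]] | [C [D true]]] | [C [D true]]] | [C [D true]]]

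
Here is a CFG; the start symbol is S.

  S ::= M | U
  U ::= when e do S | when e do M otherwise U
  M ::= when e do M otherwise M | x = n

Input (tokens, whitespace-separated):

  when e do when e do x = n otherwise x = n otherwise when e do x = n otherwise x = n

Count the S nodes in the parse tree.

1

[S [M when e do [M when e do [M x = n] otherwise [M x = n]] otherwise [M when e do [M x = n] otherwise [M x = n]]]]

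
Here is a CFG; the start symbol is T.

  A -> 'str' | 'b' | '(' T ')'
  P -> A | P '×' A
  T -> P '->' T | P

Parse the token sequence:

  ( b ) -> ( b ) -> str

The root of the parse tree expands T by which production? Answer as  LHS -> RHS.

[T [P [A ( [T [P [A b]]] )]] -> [T [P [A ( [T [P [A b]]] )]] -> [T [P [A str]]]]]

T -> P '->' T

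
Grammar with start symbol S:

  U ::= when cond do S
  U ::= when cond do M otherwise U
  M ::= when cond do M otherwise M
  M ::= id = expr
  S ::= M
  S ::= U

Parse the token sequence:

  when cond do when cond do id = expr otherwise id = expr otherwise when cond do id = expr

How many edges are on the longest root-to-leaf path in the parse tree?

5

[S [U when cond do [M when cond do [M id = expr] otherwise [M id = expr]] otherwise [U when cond do [S [M id = expr]]]]]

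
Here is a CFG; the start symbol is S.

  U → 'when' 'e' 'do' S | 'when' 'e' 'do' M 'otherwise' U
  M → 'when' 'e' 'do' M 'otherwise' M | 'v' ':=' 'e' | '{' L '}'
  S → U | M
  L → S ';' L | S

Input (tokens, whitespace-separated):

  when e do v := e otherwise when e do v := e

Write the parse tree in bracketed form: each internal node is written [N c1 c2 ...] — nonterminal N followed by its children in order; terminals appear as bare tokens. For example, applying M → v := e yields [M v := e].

S
U
when e do M otherwise U
when e do v := e otherwise U
when e do v := e otherwise when e do S
when e do v := e otherwise when e do M
when e do v := e otherwise when e do v := e

[S [U when e do [M v := e] otherwise [U when e do [S [M v := e]]]]]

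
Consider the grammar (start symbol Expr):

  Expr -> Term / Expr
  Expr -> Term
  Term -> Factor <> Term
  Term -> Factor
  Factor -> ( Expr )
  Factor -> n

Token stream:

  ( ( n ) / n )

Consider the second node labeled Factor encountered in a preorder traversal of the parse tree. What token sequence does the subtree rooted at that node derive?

[Expr [Term [Factor ( [Expr [Term [Factor ( [Expr [Term [Factor n]]] )]] / [Expr [Term [Factor n]]]] )]]]

( n )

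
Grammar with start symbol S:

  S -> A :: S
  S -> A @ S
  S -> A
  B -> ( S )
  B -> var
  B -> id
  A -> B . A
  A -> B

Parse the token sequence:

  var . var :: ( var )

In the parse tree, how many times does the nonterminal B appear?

[S [A [B var] . [A [B var]]] :: [S [A [B ( [S [A [B var]]] )]]]]

4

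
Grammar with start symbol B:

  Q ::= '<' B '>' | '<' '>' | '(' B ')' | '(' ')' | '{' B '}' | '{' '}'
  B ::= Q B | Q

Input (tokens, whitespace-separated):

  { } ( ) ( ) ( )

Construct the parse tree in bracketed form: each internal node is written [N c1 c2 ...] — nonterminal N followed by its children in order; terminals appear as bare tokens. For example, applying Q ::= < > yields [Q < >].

B
Q B
{ } B
{ } Q B
{ } ( ) B
{ } ( ) Q B
{ } ( ) ( ) B
{ } ( ) ( ) Q
{ } ( ) ( ) ( )

[B [Q { }] [B [Q ( )] [B [Q ( )] [B [Q ( )]]]]]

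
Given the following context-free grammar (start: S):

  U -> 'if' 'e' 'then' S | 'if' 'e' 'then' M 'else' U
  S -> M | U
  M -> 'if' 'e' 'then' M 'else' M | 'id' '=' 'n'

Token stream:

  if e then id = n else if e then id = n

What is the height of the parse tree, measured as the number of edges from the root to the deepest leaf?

5

[S [U if e then [M id = n] else [U if e then [S [M id = n]]]]]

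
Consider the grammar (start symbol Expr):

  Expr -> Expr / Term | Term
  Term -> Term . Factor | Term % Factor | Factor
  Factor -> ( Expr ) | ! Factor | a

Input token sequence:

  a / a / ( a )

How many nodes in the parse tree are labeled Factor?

4

[Expr [Expr [Expr [Term [Factor a]]] / [Term [Factor a]]] / [Term [Factor ( [Expr [Term [Factor a]]] )]]]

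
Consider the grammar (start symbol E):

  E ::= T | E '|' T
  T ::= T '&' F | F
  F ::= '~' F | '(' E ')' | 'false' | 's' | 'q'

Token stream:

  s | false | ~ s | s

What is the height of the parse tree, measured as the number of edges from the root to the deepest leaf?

6

[E [E [E [E [T [F s]]] | [T [F false]]] | [T [F ~ [F s]]]] | [T [F s]]]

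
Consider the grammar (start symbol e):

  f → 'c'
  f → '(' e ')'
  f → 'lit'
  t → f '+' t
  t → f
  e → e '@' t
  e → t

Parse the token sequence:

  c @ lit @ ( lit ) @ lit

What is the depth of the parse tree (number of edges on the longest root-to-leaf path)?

7

[e [e [e [e [t [f c]]] @ [t [f lit]]] @ [t [f ( [e [t [f lit]]] )]]] @ [t [f lit]]]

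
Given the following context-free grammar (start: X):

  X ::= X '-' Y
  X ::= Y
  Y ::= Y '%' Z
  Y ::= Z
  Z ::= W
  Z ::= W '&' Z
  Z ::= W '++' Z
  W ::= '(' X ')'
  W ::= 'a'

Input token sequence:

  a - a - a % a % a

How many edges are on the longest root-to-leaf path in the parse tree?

6

[X [X [X [Y [Z [W a]]]] - [Y [Z [W a]]]] - [Y [Y [Y [Z [W a]]] % [Z [W a]]] % [Z [W a]]]]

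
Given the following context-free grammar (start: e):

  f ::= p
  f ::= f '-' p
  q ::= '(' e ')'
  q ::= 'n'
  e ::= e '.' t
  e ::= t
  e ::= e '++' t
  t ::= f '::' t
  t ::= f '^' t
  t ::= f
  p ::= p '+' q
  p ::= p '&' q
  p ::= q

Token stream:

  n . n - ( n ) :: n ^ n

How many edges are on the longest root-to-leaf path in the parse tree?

[e [e [t [f [p [q n]]]]] . [t [f [f [p [q n]]] - [p [q ( [e [t [f [p [q n]]]]] )]]] :: [t [f [p [q n]]] ^ [t [f [p [q n]]]]]]]

10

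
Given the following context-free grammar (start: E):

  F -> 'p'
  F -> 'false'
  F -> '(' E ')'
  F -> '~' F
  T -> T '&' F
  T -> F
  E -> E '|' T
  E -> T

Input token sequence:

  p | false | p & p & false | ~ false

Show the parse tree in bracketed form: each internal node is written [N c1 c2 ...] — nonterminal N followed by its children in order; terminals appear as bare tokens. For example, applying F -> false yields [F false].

[E [E [E [E [T [F p]]] | [T [F false]]] | [T [T [T [F p]] & [F p]] & [F false]]] | [T [F ~ [F false]]]]

E
E | T
E | T | T
E | T | T | T
T | T | T | T
F | T | T | T
p | T | T | T
p | F | T | T
p | false | T | T
p | false | T & F | T
p | false | T & F & F | T
p | false | F & F & F | T
p | false | p & F & F | T
p | false | p & p & F | T
p | false | p & p & false | T
p | false | p & p & false | F
p | false | p & p & false | ~ F
p | false | p & p & false | ~ false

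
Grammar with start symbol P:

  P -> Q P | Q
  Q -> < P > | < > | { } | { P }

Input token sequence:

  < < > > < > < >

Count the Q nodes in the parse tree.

[P [Q < [P [Q < >]] >] [P [Q < >] [P [Q < >]]]]

4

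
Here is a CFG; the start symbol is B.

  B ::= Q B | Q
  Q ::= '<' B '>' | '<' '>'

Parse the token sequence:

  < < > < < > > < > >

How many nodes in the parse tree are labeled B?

5

[B [Q < [B [Q < >] [B [Q < [B [Q < >]] >] [B [Q < >]]]] >]]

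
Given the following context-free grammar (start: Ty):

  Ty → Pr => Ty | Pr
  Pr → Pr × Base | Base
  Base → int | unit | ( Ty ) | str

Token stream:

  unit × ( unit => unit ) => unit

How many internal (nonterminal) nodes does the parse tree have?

[Ty [Pr [Pr [Base unit]] × [Base ( [Ty [Pr [Base unit]] => [Ty [Pr [Base unit]]]] )]] => [Ty [Pr [Base unit]]]]

14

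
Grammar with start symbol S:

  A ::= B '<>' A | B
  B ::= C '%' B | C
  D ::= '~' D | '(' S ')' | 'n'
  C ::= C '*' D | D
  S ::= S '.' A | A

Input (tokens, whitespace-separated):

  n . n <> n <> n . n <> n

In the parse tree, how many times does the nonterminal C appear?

6

[S [S [S [A [B [C [D n]]]]] . [A [B [C [D n]]] <> [A [B [C [D n]]] <> [A [B [C [D n]]]]]]] . [A [B [C [D n]]] <> [A [B [C [D n]]]]]]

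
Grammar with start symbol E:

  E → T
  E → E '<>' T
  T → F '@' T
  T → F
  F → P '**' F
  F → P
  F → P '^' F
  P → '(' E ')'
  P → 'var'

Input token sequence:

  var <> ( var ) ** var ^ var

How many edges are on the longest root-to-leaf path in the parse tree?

[E [E [T [F [P var]]]] <> [T [F [P ( [E [T [F [P var]]]] )] ** [F [P var] ^ [F [P var]]]]]]

8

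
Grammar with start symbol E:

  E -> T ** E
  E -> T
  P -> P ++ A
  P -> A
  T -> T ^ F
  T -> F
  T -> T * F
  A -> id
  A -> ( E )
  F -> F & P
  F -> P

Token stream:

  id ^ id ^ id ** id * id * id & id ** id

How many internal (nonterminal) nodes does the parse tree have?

[E [T [T [T [F [P [A id]]]] ^ [F [P [A id]]]] ^ [F [P [A id]]]] ** [E [T [T [T [F [P [A id]]]] * [F [P [A id]]]] * [F [F [P [A id]]] & [P [A id]]]] ** [E [T [F [P [A id]]]]]]]

34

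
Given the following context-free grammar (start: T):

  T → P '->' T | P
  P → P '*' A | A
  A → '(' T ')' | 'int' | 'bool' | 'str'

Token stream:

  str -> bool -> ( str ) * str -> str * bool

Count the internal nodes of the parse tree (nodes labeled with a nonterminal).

[T [P [A str]] -> [T [P [A bool]] -> [T [P [P [A ( [T [P [A str]]] )]] * [A str]] -> [T [P [P [A str]] * [A bool]]]]]]

19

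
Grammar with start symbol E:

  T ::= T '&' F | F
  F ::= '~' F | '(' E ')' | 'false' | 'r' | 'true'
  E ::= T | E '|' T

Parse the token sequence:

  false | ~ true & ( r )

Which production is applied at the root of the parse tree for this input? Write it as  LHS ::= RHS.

E ::= E '|' T

[E [E [T [F false]]] | [T [T [F ~ [F true]]] & [F ( [E [T [F r]]] )]]]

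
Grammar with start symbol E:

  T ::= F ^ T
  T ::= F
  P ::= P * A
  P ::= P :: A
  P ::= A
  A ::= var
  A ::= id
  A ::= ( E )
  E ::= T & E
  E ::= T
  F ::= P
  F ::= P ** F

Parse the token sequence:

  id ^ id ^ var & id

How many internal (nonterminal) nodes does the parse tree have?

18

[E [T [F [P [A id]]] ^ [T [F [P [A id]]] ^ [T [F [P [A var]]]]]] & [E [T [F [P [A id]]]]]]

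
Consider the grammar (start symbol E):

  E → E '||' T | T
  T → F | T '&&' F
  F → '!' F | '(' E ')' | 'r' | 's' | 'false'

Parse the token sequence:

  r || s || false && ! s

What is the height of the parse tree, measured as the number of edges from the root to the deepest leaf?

5

[E [E [E [T [F r]]] || [T [F s]]] || [T [T [F false]] && [F ! [F s]]]]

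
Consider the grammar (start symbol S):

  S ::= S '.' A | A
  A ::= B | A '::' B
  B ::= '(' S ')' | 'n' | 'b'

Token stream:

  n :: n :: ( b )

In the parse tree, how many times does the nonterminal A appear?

[S [A [A [A [B n]] :: [B n]] :: [B ( [S [A [B b]]] )]]]

4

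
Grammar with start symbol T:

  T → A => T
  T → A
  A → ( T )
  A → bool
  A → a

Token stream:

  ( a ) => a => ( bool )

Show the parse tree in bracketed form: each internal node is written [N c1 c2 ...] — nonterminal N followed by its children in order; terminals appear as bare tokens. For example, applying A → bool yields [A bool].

T
A => T
( T ) => T
( A ) => T
( a ) => T
( a ) => A => T
( a ) => a => T
( a ) => a => A
( a ) => a => ( T )
( a ) => a => ( A )
( a ) => a => ( bool )

[T [A ( [T [A a]] )] => [T [A a] => [T [A ( [T [A bool]] )]]]]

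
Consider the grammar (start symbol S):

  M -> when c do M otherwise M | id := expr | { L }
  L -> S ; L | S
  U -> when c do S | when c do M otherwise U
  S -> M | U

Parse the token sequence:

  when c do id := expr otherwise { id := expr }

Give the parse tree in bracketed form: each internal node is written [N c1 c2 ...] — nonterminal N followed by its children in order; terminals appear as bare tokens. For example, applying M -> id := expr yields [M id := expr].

[S [M when c do [M id := expr] otherwise [M { [L [S [M id := expr]]] }]]]

S
M
when c do M otherwise M
when c do id := expr otherwise M
when c do id := expr otherwise { L }
when c do id := expr otherwise { S }
when c do id := expr otherwise { M }
when c do id := expr otherwise { id := expr }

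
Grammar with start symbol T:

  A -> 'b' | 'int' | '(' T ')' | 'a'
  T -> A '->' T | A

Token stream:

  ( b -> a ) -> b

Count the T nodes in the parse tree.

[T [A ( [T [A b] -> [T [A a]]] )] -> [T [A b]]]

4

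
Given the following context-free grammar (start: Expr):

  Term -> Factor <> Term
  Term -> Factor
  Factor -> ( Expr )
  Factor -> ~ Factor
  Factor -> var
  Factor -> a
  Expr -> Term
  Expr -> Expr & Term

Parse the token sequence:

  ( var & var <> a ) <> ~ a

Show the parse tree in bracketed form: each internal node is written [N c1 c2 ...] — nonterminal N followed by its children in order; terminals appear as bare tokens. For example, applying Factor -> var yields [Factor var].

[Expr [Term [Factor ( [Expr [Expr [Term [Factor var]]] & [Term [Factor var] <> [Term [Factor a]]]] )] <> [Term [Factor ~ [Factor a]]]]]

Expr
Term
Factor <> Term
( Expr ) <> Term
( Expr & Term ) <> Term
( Term & Term ) <> Term
( Factor & Term ) <> Term
( var & Term ) <> Term
( var & Factor <> Term ) <> Term
( var & var <> Term ) <> Term
( var & var <> Factor ) <> Term
( var & var <> a ) <> Term
( var & var <> a ) <> Factor
( var & var <> a ) <> ~ Factor
( var & var <> a ) <> ~ a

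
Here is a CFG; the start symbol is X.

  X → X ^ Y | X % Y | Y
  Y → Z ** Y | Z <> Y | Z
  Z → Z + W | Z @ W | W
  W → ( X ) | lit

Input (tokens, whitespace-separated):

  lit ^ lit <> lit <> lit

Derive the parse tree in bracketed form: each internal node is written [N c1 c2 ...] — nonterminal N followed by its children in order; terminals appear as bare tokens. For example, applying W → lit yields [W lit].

X
X ^ Y
Y ^ Y
Z ^ Y
W ^ Y
lit ^ Y
lit ^ Z <> Y
lit ^ W <> Y
lit ^ lit <> Y
lit ^ lit <> Z <> Y
lit ^ lit <> W <> Y
lit ^ lit <> lit <> Y
lit ^ lit <> lit <> Z
lit ^ lit <> lit <> W
lit ^ lit <> lit <> lit

[X [X [Y [Z [W lit]]]] ^ [Y [Z [W lit]] <> [Y [Z [W lit]] <> [Y [Z [W lit]]]]]]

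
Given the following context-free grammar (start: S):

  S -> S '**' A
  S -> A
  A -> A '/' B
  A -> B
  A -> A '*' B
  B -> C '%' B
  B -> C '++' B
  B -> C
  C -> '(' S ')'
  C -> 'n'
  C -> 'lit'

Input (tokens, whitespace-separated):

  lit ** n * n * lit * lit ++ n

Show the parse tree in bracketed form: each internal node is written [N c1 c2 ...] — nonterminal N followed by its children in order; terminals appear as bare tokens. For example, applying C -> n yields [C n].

[S [S [A [B [C lit]]]] ** [A [A [A [A [B [C n]]] * [B [C n]]] * [B [C lit]]] * [B [C lit] ++ [B [C n]]]]]

S
S ** A
A ** A
B ** A
C ** A
lit ** A
lit ** A * B
lit ** A * B * B
lit ** A * B * B * B
lit ** B * B * B * B
lit ** C * B * B * B
lit ** n * B * B * B
lit ** n * C * B * B
lit ** n * n * B * B
lit ** n * n * C * B
lit ** n * n * lit * B
lit ** n * n * lit * C ++ B
lit ** n * n * lit * lit ++ B
lit ** n * n * lit * lit ++ C
lit ** n * n * lit * lit ++ n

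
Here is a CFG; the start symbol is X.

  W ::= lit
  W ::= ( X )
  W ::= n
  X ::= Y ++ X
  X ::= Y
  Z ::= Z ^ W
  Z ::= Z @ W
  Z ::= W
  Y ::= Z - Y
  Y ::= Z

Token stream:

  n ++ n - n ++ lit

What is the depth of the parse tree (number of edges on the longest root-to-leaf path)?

6

[X [Y [Z [W n]]] ++ [X [Y [Z [W n]] - [Y [Z [W n]]]] ++ [X [Y [Z [W lit]]]]]]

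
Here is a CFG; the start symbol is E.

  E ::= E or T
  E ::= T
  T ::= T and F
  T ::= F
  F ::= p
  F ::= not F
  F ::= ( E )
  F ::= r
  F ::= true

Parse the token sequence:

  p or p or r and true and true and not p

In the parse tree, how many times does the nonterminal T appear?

6

[E [E [E [T [F p]]] or [T [F p]]] or [T [T [T [T [F r]] and [F true]] and [F true]] and [F not [F p]]]]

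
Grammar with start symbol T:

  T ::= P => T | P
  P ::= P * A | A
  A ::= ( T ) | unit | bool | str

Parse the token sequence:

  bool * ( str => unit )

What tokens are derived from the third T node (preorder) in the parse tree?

[T [P [P [A bool]] * [A ( [T [P [A str]] => [T [P [A unit]]]] )]]]

unit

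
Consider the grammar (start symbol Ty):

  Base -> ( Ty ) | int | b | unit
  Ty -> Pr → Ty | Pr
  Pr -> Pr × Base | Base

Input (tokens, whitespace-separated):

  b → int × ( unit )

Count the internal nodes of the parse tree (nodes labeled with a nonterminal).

[Ty [Pr [Base b]] → [Ty [Pr [Pr [Base int]] × [Base ( [Ty [Pr [Base unit]]] )]]]]

11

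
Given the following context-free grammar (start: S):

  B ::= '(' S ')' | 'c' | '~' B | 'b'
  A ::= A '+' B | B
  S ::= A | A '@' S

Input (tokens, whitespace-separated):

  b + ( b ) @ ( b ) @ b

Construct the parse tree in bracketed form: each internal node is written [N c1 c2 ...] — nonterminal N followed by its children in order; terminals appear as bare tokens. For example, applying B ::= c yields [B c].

[S [A [A [B b]] + [B ( [S [A [B b]]] )]] @ [S [A [B ( [S [A [B b]]] )]] @ [S [A [B b]]]]]

S
A @ S
A + B @ S
B + B @ S
b + B @ S
b + ( S ) @ S
b + ( A ) @ S
b + ( B ) @ S
b + ( b ) @ S
b + ( b ) @ A @ S
b + ( b ) @ B @ S
b + ( b ) @ ( S ) @ S
b + ( b ) @ ( A ) @ S
b + ( b ) @ ( B ) @ S
b + ( b ) @ ( b ) @ S
b + ( b ) @ ( b ) @ A
b + ( b ) @ ( b ) @ B
b + ( b ) @ ( b ) @ b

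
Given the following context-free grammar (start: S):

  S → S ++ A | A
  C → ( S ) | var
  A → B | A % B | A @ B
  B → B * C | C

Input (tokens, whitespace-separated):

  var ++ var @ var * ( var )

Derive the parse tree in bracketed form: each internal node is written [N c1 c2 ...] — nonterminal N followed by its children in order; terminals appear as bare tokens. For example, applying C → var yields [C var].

[S [S [A [B [C var]]]] ++ [A [A [B [C var]]] @ [B [B [C var]] * [C ( [S [A [B [C var]]]] )]]]]

S
S ++ A
A ++ A
B ++ A
C ++ A
var ++ A
var ++ A @ B
var ++ B @ B
var ++ C @ B
var ++ var @ B
var ++ var @ B * C
var ++ var @ C * C
var ++ var @ var * C
var ++ var @ var * ( S )
var ++ var @ var * ( A )
var ++ var @ var * ( B )
var ++ var @ var * ( C )
var ++ var @ var * ( var )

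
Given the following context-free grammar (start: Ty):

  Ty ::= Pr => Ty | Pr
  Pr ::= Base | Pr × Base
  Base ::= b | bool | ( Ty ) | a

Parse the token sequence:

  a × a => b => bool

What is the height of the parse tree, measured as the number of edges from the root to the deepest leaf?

5

[Ty [Pr [Pr [Base a]] × [Base a]] => [Ty [Pr [Base b]] => [Ty [Pr [Base bool]]]]]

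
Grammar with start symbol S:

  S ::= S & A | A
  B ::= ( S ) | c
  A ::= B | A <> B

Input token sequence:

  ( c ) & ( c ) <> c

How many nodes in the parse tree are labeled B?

5

[S [S [A [B ( [S [A [B c]]] )]]] & [A [A [B ( [S [A [B c]]] )]] <> [B c]]]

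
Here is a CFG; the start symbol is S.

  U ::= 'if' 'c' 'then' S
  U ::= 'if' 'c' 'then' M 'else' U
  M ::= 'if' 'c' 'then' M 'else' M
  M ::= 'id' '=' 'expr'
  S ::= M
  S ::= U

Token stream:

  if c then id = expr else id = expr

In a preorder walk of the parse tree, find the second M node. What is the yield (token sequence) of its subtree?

[S [M if c then [M id = expr] else [M id = expr]]]

id = expr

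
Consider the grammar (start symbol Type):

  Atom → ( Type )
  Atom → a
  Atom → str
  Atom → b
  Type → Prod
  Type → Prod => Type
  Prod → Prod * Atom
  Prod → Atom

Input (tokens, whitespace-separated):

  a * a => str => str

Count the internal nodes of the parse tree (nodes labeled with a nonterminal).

[Type [Prod [Prod [Atom a]] * [Atom a]] => [Type [Prod [Atom str]] => [Type [Prod [Atom str]]]]]

11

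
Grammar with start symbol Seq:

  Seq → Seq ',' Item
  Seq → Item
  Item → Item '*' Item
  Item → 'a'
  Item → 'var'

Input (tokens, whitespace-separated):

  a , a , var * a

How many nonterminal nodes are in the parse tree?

8

[Seq [Seq [Seq [Item a]] , [Item a]] , [Item [Item var] * [Item a]]]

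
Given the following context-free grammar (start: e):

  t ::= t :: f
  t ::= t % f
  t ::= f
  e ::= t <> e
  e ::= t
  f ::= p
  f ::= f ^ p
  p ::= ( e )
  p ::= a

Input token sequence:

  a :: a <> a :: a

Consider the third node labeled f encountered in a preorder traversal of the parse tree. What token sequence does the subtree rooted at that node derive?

[e [t [t [f [p a]]] :: [f [p a]]] <> [e [t [t [f [p a]]] :: [f [p a]]]]]

a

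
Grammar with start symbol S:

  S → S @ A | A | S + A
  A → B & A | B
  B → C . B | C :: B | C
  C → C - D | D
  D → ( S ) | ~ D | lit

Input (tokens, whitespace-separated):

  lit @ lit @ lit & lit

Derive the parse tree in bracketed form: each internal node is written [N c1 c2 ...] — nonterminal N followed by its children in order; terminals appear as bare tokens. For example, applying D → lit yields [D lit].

[S [S [S [A [B [C [D lit]]]]] @ [A [B [C [D lit]]]]] @ [A [B [C [D lit]]] & [A [B [C [D lit]]]]]]

S
S @ A
S @ A @ A
A @ A @ A
B @ A @ A
C @ A @ A
D @ A @ A
lit @ A @ A
lit @ B @ A
lit @ C @ A
lit @ D @ A
lit @ lit @ A
lit @ lit @ B & A
lit @ lit @ C & A
lit @ lit @ D & A
lit @ lit @ lit & A
lit @ lit @ lit & B
lit @ lit @ lit & C
lit @ lit @ lit & D
lit @ lit @ lit & lit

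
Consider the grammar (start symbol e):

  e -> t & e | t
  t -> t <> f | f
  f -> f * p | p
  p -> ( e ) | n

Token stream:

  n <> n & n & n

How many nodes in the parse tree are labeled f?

4

[e [t [t [f [p n]]] <> [f [p n]]] & [e [t [f [p n]]] & [e [t [f [p n]]]]]]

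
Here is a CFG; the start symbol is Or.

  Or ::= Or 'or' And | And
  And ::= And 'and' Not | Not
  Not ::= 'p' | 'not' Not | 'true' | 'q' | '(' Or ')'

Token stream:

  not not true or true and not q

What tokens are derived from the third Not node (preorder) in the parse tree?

true

[Or [Or [And [Not not [Not not [Not true]]]]] or [And [And [Not true]] and [Not not [Not q]]]]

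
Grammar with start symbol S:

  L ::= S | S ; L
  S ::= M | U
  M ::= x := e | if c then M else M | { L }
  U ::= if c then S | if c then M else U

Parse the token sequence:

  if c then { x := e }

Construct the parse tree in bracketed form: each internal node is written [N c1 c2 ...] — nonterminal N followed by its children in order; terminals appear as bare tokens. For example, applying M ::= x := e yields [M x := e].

S
U
if c then S
if c then M
if c then { L }
if c then { S }
if c then { M }
if c then { x := e }

[S [U if c then [S [M { [L [S [M x := e]]] }]]]]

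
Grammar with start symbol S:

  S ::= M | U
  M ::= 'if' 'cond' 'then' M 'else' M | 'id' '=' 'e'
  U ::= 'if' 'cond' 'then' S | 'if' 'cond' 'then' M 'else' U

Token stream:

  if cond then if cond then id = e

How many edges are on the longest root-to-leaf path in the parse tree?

6

[S [U if cond then [S [U if cond then [S [M id = e]]]]]]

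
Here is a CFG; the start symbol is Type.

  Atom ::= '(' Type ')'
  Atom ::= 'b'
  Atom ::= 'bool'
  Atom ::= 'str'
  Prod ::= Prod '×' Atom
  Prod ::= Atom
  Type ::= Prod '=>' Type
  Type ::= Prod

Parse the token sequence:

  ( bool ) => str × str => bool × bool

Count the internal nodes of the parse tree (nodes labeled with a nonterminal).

16

[Type [Prod [Atom ( [Type [Prod [Atom bool]]] )]] => [Type [Prod [Prod [Atom str]] × [Atom str]] => [Type [Prod [Prod [Atom bool]] × [Atom bool]]]]]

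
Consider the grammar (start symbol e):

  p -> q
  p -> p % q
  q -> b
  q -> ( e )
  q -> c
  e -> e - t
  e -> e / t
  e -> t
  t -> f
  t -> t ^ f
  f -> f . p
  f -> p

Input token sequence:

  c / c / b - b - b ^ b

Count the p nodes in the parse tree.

6

[e [e [e [e [e [t [f [p [q c]]]]] / [t [f [p [q c]]]]] / [t [f [p [q b]]]]] - [t [f [p [q b]]]]] - [t [t [f [p [q b]]]] ^ [f [p [q b]]]]]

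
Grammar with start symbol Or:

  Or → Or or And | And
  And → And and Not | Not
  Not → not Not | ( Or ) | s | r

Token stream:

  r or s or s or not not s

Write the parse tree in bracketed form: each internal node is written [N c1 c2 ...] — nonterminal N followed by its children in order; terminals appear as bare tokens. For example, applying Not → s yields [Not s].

Or
Or or And
Or or And or And
Or or And or And or And
And or And or And or And
Not or And or And or And
r or And or And or And
r or Not or And or And
r or s or And or And
r or s or Not or And
r or s or s or And
r or s or s or Not
r or s or s or not Not
r or s or s or not not Not
r or s or s or not not s

[Or [Or [Or [Or [And [Not r]]] or [And [Not s]]] or [And [Not s]]] or [And [Not not [Not not [Not s]]]]]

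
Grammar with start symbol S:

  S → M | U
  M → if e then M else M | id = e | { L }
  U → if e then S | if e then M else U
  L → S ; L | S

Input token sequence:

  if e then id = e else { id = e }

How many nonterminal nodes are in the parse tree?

[S [M if e then [M id = e] else [M { [L [S [M id = e]]] }]]]

7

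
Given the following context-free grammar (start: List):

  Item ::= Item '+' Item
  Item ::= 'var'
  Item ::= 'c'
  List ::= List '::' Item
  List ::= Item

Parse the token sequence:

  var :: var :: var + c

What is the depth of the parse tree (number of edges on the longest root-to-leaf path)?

[List [List [List [Item var]] :: [Item var]] :: [Item [Item var] + [Item c]]]

4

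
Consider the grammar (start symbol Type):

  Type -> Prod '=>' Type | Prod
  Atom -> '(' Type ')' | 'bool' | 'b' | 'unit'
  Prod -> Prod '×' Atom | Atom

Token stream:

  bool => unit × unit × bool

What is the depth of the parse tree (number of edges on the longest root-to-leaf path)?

6

[Type [Prod [Atom bool]] => [Type [Prod [Prod [Prod [Atom unit]] × [Atom unit]] × [Atom bool]]]]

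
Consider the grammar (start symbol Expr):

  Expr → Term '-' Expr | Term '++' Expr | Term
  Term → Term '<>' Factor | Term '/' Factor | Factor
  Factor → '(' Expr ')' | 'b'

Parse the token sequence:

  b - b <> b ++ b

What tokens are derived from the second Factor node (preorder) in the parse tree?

[Expr [Term [Factor b]] - [Expr [Term [Term [Factor b]] <> [Factor b]] ++ [Expr [Term [Factor b]]]]]

b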